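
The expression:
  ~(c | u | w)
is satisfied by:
  {u: False, w: False, c: False}


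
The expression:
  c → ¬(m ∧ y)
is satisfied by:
  {m: False, y: False, c: False}
  {c: True, m: False, y: False}
  {y: True, m: False, c: False}
  {c: True, y: True, m: False}
  {m: True, c: False, y: False}
  {c: True, m: True, y: False}
  {y: True, m: True, c: False}


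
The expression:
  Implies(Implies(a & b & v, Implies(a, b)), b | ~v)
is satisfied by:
  {b: True, v: False}
  {v: False, b: False}
  {v: True, b: True}


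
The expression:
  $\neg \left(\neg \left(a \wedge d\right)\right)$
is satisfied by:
  {a: True, d: True}


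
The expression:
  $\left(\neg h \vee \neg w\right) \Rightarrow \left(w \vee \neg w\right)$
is always true.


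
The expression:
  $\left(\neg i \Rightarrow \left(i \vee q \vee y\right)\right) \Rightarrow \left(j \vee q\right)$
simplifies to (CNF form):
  $\left(j \vee q \vee \neg i\right) \wedge \left(j \vee q \vee \neg y\right)$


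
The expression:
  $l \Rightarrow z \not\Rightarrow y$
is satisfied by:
  {z: True, l: False, y: False}
  {z: False, l: False, y: False}
  {y: True, z: True, l: False}
  {y: True, z: False, l: False}
  {l: True, z: True, y: False}


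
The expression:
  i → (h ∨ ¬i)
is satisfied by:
  {h: True, i: False}
  {i: False, h: False}
  {i: True, h: True}


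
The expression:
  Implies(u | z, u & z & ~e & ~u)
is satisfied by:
  {u: False, z: False}


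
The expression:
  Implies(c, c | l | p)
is always true.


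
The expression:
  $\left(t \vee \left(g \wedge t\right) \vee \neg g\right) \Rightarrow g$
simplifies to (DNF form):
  $g$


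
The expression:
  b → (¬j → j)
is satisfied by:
  {j: True, b: False}
  {b: False, j: False}
  {b: True, j: True}


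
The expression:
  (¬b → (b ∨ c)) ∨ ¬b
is always true.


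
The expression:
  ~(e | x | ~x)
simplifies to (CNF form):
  False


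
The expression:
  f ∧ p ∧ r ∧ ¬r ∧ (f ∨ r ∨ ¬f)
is never true.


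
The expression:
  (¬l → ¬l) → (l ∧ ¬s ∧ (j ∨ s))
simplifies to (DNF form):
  j ∧ l ∧ ¬s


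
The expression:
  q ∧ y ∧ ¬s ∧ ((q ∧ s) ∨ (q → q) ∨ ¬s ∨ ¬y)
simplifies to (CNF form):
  q ∧ y ∧ ¬s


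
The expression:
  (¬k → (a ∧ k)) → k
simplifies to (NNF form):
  True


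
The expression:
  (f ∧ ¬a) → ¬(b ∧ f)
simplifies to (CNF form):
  a ∨ ¬b ∨ ¬f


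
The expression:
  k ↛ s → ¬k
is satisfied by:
  {s: True, k: False}
  {k: False, s: False}
  {k: True, s: True}


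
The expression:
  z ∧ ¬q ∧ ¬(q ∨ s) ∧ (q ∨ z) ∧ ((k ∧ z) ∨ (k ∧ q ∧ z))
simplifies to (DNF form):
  k ∧ z ∧ ¬q ∧ ¬s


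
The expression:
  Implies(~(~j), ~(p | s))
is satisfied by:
  {s: False, j: False, p: False}
  {p: True, s: False, j: False}
  {s: True, p: False, j: False}
  {p: True, s: True, j: False}
  {j: True, p: False, s: False}


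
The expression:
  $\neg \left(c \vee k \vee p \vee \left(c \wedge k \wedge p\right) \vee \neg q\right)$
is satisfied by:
  {q: True, p: False, k: False, c: False}


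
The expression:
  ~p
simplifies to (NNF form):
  ~p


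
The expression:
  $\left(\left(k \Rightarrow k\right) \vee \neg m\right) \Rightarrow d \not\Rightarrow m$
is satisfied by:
  {d: True, m: False}


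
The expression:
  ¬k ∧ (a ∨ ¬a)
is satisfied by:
  {k: False}


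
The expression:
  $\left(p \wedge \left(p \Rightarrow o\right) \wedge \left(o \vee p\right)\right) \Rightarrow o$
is always true.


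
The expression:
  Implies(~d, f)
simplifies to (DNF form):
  d | f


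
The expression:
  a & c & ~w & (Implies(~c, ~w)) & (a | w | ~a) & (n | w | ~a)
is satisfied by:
  {a: True, c: True, n: True, w: False}


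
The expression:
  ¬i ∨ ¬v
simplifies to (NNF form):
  ¬i ∨ ¬v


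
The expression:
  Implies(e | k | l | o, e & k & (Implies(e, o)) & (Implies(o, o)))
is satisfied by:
  {o: True, k: True, e: True, l: False}
  {o: True, k: True, e: True, l: True}
  {l: False, e: False, o: False, k: False}


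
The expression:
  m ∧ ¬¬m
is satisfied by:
  {m: True}


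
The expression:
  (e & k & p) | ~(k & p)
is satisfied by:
  {e: True, p: False, k: False}
  {p: False, k: False, e: False}
  {e: True, k: True, p: False}
  {k: True, p: False, e: False}
  {e: True, p: True, k: False}
  {p: True, e: False, k: False}
  {e: True, k: True, p: True}


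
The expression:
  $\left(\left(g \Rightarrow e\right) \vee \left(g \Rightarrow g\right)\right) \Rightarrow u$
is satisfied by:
  {u: True}


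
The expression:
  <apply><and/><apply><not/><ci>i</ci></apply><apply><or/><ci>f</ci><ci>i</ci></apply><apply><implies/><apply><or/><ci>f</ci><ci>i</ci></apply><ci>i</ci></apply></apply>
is never true.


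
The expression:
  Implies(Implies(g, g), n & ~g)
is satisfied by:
  {n: True, g: False}


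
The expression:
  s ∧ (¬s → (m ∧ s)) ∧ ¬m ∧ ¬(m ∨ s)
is never true.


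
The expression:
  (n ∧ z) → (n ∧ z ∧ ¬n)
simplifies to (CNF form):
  ¬n ∨ ¬z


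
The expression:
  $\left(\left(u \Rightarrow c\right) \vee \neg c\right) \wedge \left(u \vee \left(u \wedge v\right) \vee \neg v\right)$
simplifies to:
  $u \vee \neg v$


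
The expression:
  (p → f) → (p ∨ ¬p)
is always true.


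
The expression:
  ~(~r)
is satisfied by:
  {r: True}


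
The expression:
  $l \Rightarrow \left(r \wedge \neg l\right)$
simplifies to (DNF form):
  $\neg l$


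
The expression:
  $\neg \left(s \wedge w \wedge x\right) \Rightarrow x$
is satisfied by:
  {x: True}


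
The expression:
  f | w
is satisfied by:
  {w: True, f: True}
  {w: True, f: False}
  {f: True, w: False}


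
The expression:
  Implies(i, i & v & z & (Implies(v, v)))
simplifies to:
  ~i | (v & z)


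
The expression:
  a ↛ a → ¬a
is always true.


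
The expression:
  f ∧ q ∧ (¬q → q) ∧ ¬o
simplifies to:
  f ∧ q ∧ ¬o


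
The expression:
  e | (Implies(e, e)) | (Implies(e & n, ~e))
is always true.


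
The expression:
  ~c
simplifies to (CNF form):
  ~c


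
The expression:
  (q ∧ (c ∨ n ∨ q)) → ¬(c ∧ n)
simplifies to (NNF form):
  ¬c ∨ ¬n ∨ ¬q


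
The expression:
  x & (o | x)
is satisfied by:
  {x: True}


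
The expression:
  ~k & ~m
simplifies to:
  ~k & ~m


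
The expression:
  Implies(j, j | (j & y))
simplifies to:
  True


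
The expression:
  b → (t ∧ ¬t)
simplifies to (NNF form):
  ¬b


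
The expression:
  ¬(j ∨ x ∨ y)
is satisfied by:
  {x: False, y: False, j: False}


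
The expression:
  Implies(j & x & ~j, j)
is always true.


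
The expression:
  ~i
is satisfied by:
  {i: False}


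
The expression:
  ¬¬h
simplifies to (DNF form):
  h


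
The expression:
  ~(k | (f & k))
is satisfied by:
  {k: False}


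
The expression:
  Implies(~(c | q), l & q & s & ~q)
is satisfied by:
  {q: True, c: True}
  {q: True, c: False}
  {c: True, q: False}


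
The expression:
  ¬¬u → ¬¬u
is always true.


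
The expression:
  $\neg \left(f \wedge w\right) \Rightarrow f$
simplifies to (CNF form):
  $f$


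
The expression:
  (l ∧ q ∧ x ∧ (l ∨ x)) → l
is always true.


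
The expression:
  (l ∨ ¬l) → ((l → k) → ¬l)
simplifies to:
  ¬k ∨ ¬l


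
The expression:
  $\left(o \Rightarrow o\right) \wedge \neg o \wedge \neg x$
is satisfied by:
  {x: False, o: False}


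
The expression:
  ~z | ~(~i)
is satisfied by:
  {i: True, z: False}
  {z: False, i: False}
  {z: True, i: True}


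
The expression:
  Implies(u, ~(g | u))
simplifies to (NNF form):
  ~u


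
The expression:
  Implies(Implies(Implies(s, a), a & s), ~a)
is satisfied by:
  {s: False, a: False}
  {a: True, s: False}
  {s: True, a: False}


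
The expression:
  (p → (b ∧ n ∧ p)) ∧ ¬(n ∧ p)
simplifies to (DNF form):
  ¬p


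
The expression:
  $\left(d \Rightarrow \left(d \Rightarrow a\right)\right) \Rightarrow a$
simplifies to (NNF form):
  $a \vee d$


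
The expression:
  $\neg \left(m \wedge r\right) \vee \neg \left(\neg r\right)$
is always true.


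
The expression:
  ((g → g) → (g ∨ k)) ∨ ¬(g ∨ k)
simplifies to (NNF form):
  True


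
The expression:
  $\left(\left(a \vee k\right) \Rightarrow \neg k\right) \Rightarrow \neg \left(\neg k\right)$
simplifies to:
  $k$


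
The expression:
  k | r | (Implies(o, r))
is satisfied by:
  {r: True, k: True, o: False}
  {r: True, o: False, k: False}
  {k: True, o: False, r: False}
  {k: False, o: False, r: False}
  {r: True, k: True, o: True}
  {r: True, o: True, k: False}
  {k: True, o: True, r: False}


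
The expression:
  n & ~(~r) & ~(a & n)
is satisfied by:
  {r: True, n: True, a: False}


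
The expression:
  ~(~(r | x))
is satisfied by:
  {r: True, x: True}
  {r: True, x: False}
  {x: True, r: False}


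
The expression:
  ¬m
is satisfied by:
  {m: False}


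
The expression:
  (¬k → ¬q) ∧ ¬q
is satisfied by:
  {q: False}


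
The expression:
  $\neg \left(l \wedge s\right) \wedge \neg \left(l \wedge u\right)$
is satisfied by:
  {s: False, l: False, u: False}
  {u: True, s: False, l: False}
  {s: True, u: False, l: False}
  {u: True, s: True, l: False}
  {l: True, u: False, s: False}


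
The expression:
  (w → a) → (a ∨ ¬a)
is always true.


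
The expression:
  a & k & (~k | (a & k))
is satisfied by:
  {a: True, k: True}


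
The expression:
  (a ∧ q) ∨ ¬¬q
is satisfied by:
  {q: True}


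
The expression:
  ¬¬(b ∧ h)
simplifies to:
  b ∧ h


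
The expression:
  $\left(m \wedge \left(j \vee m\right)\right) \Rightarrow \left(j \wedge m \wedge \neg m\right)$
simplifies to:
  $\neg m$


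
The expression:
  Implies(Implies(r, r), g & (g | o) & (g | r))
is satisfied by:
  {g: True}


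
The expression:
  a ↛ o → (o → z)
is always true.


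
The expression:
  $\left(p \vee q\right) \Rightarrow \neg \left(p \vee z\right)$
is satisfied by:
  {p: False, q: False, z: False}
  {z: True, p: False, q: False}
  {q: True, p: False, z: False}


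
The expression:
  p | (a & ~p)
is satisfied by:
  {a: True, p: True}
  {a: True, p: False}
  {p: True, a: False}


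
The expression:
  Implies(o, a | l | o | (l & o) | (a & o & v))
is always true.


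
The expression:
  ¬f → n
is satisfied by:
  {n: True, f: True}
  {n: True, f: False}
  {f: True, n: False}


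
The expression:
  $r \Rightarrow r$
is always true.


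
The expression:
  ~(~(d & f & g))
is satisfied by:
  {g: True, d: True, f: True}


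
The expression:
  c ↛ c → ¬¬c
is always true.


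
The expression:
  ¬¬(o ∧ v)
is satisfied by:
  {o: True, v: True}


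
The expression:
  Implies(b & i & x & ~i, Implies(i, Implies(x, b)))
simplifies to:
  True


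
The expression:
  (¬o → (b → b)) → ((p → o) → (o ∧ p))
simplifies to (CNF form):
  p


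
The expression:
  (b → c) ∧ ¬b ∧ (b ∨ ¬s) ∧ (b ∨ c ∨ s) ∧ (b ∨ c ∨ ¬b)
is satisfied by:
  {c: True, b: False, s: False}


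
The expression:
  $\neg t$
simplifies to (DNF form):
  $\neg t$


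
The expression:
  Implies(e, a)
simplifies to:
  a | ~e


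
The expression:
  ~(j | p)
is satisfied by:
  {p: False, j: False}


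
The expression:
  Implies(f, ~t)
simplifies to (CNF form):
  ~f | ~t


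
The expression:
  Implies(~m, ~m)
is always true.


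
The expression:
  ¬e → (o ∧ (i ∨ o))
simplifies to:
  e ∨ o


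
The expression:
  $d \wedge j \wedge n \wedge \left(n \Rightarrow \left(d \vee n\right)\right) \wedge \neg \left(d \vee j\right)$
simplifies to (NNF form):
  $\text{False}$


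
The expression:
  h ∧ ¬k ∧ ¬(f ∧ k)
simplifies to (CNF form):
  h ∧ ¬k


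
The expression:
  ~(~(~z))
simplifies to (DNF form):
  ~z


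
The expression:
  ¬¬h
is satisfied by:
  {h: True}


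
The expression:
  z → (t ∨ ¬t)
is always true.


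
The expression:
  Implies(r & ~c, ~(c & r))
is always true.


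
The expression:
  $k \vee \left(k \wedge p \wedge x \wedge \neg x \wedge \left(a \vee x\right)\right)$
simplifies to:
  $k$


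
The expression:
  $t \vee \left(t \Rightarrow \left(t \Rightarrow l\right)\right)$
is always true.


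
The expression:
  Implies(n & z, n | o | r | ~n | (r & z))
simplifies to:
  True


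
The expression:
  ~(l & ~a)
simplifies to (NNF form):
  a | ~l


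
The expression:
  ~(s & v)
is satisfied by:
  {s: False, v: False}
  {v: True, s: False}
  {s: True, v: False}


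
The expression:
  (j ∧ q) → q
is always true.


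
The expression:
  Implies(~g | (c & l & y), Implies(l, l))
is always true.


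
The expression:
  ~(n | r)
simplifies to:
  ~n & ~r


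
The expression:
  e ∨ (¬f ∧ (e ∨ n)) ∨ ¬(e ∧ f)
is always true.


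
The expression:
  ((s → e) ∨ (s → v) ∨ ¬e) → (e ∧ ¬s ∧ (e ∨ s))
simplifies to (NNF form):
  e ∧ ¬s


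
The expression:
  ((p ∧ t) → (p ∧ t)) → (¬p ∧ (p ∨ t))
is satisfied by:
  {t: True, p: False}


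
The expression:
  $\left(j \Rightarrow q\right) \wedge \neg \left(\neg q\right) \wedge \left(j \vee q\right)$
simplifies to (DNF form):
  $q$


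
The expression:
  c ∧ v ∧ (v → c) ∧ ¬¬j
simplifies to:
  c ∧ j ∧ v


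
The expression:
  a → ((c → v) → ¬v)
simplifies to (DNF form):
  ¬a ∨ ¬v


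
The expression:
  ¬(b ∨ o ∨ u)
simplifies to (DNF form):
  ¬b ∧ ¬o ∧ ¬u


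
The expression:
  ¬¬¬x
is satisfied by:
  {x: False}


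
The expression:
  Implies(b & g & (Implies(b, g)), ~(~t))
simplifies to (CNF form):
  t | ~b | ~g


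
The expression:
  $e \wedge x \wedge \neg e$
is never true.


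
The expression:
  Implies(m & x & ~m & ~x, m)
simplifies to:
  True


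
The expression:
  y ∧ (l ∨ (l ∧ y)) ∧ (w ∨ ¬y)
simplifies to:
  l ∧ w ∧ y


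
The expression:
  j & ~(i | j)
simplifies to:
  False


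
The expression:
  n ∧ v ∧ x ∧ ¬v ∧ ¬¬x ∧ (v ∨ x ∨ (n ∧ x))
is never true.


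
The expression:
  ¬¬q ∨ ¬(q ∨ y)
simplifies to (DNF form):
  q ∨ ¬y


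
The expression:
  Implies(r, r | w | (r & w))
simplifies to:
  True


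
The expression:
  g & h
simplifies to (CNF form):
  g & h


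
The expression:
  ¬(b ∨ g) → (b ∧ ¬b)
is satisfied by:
  {b: True, g: True}
  {b: True, g: False}
  {g: True, b: False}


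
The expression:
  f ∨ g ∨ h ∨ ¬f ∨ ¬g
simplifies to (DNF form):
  True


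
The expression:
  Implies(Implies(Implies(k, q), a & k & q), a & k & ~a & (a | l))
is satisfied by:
  {q: True, a: False, k: False}
  {a: False, k: False, q: False}
  {q: True, a: True, k: False}
  {a: True, q: False, k: False}
  {k: True, q: True, a: False}


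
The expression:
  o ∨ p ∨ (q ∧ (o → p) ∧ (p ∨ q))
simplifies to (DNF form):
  o ∨ p ∨ q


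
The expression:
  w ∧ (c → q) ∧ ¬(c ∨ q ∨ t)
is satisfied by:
  {w: True, q: False, t: False, c: False}


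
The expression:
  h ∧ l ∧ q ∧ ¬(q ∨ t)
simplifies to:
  False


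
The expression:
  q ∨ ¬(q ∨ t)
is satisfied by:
  {q: True, t: False}
  {t: False, q: False}
  {t: True, q: True}


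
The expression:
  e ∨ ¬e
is always true.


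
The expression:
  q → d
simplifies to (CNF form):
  d ∨ ¬q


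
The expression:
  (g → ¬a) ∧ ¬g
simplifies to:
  ¬g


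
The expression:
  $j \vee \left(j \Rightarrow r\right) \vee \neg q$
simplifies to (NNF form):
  $\text{True}$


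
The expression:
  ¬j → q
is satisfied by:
  {q: True, j: True}
  {q: True, j: False}
  {j: True, q: False}


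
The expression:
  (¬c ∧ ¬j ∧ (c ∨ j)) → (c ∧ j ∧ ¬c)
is always true.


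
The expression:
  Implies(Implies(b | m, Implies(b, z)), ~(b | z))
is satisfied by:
  {z: False}


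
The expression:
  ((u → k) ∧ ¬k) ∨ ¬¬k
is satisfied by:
  {k: True, u: False}
  {u: False, k: False}
  {u: True, k: True}


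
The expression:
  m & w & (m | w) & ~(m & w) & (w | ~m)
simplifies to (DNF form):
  False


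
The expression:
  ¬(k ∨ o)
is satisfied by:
  {o: False, k: False}


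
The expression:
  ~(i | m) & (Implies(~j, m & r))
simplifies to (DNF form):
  j & ~i & ~m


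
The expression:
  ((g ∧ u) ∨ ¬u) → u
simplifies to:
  u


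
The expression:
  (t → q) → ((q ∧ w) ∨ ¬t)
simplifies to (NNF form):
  w ∨ ¬q ∨ ¬t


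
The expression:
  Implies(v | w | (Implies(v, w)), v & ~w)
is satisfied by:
  {v: True, w: False}


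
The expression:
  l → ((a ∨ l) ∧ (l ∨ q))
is always true.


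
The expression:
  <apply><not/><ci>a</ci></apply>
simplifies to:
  <apply><not/><ci>a</ci></apply>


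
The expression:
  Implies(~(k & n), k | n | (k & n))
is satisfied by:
  {n: True, k: True}
  {n: True, k: False}
  {k: True, n: False}


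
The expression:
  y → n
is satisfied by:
  {n: True, y: False}
  {y: False, n: False}
  {y: True, n: True}


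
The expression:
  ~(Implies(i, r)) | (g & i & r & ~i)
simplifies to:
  i & ~r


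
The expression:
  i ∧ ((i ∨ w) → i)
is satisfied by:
  {i: True}


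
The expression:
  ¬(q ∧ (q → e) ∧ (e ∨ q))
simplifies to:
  ¬e ∨ ¬q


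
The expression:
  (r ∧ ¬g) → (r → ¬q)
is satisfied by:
  {g: True, q: False, r: False}
  {g: False, q: False, r: False}
  {r: True, g: True, q: False}
  {r: True, g: False, q: False}
  {q: True, g: True, r: False}
  {q: True, g: False, r: False}
  {q: True, r: True, g: True}


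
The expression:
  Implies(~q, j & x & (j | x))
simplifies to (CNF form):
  (j | q) & (q | x)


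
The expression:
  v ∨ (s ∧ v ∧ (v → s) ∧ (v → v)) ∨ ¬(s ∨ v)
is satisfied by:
  {v: True, s: False}
  {s: False, v: False}
  {s: True, v: True}


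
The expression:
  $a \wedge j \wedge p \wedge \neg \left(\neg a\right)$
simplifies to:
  $a \wedge j \wedge p$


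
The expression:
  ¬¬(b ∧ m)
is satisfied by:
  {m: True, b: True}


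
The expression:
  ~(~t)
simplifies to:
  t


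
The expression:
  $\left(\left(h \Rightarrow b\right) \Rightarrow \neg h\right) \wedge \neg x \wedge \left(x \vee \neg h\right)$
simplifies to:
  $\neg h \wedge \neg x$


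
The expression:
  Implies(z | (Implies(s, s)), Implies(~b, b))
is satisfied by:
  {b: True}


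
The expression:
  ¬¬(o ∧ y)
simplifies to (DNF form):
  o ∧ y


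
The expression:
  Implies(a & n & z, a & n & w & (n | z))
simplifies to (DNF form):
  w | ~a | ~n | ~z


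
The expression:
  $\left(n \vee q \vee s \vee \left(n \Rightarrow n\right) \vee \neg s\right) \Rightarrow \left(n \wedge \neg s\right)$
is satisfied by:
  {n: True, s: False}


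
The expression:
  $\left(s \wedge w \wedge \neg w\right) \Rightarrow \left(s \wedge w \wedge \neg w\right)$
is always true.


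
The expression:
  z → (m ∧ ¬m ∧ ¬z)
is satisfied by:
  {z: False}


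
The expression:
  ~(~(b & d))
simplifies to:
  b & d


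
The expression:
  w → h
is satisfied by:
  {h: True, w: False}
  {w: False, h: False}
  {w: True, h: True}


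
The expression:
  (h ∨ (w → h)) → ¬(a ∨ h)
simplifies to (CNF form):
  ¬h ∧ (w ∨ ¬a)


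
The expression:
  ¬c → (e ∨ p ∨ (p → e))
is always true.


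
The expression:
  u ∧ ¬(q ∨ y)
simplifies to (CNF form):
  u ∧ ¬q ∧ ¬y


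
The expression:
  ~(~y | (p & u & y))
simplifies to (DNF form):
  (y & ~p) | (y & ~u)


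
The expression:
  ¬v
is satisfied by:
  {v: False}


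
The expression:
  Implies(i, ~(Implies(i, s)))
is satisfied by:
  {s: False, i: False}
  {i: True, s: False}
  {s: True, i: False}


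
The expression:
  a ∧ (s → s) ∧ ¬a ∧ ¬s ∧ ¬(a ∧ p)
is never true.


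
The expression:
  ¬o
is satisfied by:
  {o: False}


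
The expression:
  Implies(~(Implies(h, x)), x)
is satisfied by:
  {x: True, h: False}
  {h: False, x: False}
  {h: True, x: True}


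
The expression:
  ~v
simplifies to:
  ~v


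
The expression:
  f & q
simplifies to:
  f & q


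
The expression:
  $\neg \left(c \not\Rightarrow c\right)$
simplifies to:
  $\text{True}$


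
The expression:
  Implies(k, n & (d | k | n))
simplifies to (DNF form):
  n | ~k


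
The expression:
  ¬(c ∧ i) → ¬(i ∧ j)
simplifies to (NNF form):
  c ∨ ¬i ∨ ¬j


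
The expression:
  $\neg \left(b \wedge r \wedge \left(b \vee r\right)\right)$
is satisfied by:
  {b: False, r: False}
  {r: True, b: False}
  {b: True, r: False}


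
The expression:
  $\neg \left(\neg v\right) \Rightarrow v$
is always true.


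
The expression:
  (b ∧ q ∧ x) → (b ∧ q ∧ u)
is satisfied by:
  {u: True, q: False, x: False, b: False}
  {u: False, q: False, x: False, b: False}
  {b: True, u: True, q: False, x: False}
  {b: True, u: False, q: False, x: False}
  {x: True, u: True, q: False, b: False}
  {x: True, u: False, q: False, b: False}
  {b: True, x: True, u: True, q: False}
  {b: True, x: True, u: False, q: False}
  {q: True, u: True, b: False, x: False}
  {q: True, u: False, b: False, x: False}
  {b: True, q: True, u: True, x: False}
  {b: True, q: True, u: False, x: False}
  {x: True, q: True, u: True, b: False}
  {x: True, q: True, u: False, b: False}
  {x: True, q: True, b: True, u: True}


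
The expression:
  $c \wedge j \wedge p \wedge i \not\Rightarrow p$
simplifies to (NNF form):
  $\text{False}$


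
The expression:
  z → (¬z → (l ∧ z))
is always true.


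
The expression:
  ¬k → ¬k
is always true.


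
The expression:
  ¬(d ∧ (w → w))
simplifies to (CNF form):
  ¬d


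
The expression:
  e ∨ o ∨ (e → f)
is always true.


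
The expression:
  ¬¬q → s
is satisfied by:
  {s: True, q: False}
  {q: False, s: False}
  {q: True, s: True}


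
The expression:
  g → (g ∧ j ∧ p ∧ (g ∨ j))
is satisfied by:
  {p: True, j: True, g: False}
  {p: True, j: False, g: False}
  {j: True, p: False, g: False}
  {p: False, j: False, g: False}
  {p: True, g: True, j: True}


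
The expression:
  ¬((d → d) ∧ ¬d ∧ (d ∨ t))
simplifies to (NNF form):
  d ∨ ¬t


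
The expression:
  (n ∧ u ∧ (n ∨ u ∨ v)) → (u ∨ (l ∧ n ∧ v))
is always true.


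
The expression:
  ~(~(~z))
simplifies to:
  ~z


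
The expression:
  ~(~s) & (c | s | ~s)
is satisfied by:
  {s: True}


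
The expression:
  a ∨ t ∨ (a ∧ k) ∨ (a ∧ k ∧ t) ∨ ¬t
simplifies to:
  True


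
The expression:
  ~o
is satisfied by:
  {o: False}


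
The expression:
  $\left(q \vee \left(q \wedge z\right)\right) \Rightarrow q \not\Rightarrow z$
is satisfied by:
  {q: False, z: False}
  {z: True, q: False}
  {q: True, z: False}


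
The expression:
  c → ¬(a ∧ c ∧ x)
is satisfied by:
  {x: False, c: False, a: False}
  {a: True, x: False, c: False}
  {c: True, x: False, a: False}
  {a: True, c: True, x: False}
  {x: True, a: False, c: False}
  {a: True, x: True, c: False}
  {c: True, x: True, a: False}


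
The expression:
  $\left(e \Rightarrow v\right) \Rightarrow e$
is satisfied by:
  {e: True}


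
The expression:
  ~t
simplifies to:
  ~t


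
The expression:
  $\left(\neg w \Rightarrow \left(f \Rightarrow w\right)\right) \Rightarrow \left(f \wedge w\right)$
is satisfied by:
  {f: True}


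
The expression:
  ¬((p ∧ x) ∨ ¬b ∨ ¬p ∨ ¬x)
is never true.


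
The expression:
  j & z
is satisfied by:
  {z: True, j: True}


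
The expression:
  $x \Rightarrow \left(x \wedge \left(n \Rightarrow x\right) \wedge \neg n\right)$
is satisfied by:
  {x: False, n: False}
  {n: True, x: False}
  {x: True, n: False}


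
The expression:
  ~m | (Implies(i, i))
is always true.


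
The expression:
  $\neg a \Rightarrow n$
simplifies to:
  $a \vee n$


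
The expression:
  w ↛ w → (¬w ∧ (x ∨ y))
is always true.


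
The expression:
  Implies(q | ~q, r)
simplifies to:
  r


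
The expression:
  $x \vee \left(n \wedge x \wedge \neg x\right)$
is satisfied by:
  {x: True}


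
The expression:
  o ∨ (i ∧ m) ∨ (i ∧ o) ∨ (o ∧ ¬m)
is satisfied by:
  {i: True, o: True, m: True}
  {i: True, o: True, m: False}
  {o: True, m: True, i: False}
  {o: True, m: False, i: False}
  {i: True, m: True, o: False}


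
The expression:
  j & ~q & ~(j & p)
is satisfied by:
  {j: True, q: False, p: False}


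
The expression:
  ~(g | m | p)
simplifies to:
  ~g & ~m & ~p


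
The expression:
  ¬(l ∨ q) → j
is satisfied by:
  {q: True, l: True, j: True}
  {q: True, l: True, j: False}
  {q: True, j: True, l: False}
  {q: True, j: False, l: False}
  {l: True, j: True, q: False}
  {l: True, j: False, q: False}
  {j: True, l: False, q: False}


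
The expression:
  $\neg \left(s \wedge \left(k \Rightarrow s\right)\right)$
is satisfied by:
  {s: False}


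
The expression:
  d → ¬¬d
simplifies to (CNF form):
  True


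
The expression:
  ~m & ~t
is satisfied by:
  {t: False, m: False}


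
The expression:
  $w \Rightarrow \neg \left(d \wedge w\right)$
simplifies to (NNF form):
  $\neg d \vee \neg w$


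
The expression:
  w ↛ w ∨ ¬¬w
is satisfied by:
  {w: True}


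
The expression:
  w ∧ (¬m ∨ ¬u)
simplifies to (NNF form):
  w ∧ (¬m ∨ ¬u)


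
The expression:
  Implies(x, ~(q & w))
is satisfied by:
  {w: False, q: False, x: False}
  {x: True, w: False, q: False}
  {q: True, w: False, x: False}
  {x: True, q: True, w: False}
  {w: True, x: False, q: False}
  {x: True, w: True, q: False}
  {q: True, w: True, x: False}


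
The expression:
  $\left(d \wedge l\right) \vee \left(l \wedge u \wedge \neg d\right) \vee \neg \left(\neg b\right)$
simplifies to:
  $b \vee \left(d \wedge l\right) \vee \left(l \wedge u\right)$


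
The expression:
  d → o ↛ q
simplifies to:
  (o ∧ ¬q) ∨ ¬d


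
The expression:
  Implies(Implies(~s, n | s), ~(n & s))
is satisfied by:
  {s: False, n: False}
  {n: True, s: False}
  {s: True, n: False}


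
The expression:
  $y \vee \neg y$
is always true.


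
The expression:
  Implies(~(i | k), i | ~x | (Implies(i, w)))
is always true.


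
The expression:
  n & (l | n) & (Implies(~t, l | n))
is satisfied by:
  {n: True}


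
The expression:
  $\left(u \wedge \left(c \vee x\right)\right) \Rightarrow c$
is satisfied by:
  {c: True, u: False, x: False}
  {u: False, x: False, c: False}
  {x: True, c: True, u: False}
  {x: True, u: False, c: False}
  {c: True, u: True, x: False}
  {u: True, c: False, x: False}
  {x: True, u: True, c: True}


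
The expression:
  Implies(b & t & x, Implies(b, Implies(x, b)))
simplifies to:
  True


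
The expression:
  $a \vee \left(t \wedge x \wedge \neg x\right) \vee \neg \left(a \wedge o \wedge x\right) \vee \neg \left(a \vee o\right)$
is always true.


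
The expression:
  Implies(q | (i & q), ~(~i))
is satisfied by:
  {i: True, q: False}
  {q: False, i: False}
  {q: True, i: True}


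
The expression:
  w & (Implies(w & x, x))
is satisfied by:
  {w: True}


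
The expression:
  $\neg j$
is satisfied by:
  {j: False}


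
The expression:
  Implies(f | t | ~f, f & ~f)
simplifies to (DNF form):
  False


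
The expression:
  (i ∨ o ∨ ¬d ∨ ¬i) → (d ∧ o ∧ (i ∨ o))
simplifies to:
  d ∧ o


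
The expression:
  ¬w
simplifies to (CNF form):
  ¬w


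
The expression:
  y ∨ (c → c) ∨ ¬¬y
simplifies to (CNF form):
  True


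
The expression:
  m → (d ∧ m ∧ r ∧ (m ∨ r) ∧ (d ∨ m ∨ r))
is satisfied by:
  {d: True, r: True, m: False}
  {d: True, r: False, m: False}
  {r: True, d: False, m: False}
  {d: False, r: False, m: False}
  {d: True, m: True, r: True}


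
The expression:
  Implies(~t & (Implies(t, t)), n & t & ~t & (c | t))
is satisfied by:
  {t: True}


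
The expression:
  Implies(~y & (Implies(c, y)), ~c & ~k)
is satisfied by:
  {y: True, c: True, k: False}
  {y: True, k: False, c: False}
  {c: True, k: False, y: False}
  {c: False, k: False, y: False}
  {y: True, c: True, k: True}
  {y: True, k: True, c: False}
  {c: True, k: True, y: False}


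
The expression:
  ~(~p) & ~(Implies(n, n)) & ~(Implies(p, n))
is never true.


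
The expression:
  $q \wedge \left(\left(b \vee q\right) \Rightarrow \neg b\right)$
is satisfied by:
  {q: True, b: False}


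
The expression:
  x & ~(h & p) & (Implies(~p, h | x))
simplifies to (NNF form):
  x & (~h | ~p)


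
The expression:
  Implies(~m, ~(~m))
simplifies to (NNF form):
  m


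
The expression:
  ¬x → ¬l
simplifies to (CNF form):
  x ∨ ¬l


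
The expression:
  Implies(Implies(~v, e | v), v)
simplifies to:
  v | ~e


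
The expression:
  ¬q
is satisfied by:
  {q: False}


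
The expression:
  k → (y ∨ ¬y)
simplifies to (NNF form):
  True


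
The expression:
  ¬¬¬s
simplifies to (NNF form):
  ¬s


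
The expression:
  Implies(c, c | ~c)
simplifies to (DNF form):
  True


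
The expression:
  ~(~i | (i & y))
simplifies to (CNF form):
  i & ~y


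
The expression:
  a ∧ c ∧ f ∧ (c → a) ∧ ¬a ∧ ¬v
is never true.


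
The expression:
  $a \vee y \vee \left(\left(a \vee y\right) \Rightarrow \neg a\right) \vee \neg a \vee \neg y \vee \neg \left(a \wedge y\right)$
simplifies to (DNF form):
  $\text{True}$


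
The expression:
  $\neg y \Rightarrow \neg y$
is always true.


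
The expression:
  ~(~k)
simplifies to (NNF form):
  k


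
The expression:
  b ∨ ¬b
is always true.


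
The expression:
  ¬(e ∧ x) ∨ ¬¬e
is always true.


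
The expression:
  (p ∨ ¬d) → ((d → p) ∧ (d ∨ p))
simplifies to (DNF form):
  d ∨ p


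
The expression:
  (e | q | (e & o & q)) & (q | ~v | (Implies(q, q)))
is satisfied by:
  {q: True, e: True}
  {q: True, e: False}
  {e: True, q: False}


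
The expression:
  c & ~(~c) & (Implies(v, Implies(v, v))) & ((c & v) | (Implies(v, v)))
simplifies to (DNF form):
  c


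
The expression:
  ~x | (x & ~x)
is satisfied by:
  {x: False}


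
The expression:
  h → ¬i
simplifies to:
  ¬h ∨ ¬i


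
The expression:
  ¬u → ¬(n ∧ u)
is always true.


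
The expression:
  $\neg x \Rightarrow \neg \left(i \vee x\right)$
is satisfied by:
  {x: True, i: False}
  {i: False, x: False}
  {i: True, x: True}


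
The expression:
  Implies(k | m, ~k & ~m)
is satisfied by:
  {k: False, m: False}


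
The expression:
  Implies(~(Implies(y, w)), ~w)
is always true.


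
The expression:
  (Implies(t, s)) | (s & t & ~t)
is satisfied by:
  {s: True, t: False}
  {t: False, s: False}
  {t: True, s: True}


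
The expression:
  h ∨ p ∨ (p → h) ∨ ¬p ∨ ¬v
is always true.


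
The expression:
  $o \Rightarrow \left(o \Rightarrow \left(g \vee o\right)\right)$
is always true.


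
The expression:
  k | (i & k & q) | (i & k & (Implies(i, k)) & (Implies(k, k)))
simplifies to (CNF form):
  k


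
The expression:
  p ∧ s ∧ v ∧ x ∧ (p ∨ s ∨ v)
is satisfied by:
  {p: True, s: True, x: True, v: True}


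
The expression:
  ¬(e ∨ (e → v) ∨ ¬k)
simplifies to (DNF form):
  False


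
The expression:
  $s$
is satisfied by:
  {s: True}


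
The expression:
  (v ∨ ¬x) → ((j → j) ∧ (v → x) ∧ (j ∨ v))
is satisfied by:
  {x: True, j: True, v: False}
  {x: True, v: False, j: False}
  {x: True, j: True, v: True}
  {x: True, v: True, j: False}
  {j: True, v: False, x: False}


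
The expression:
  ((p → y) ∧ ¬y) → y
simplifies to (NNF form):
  p ∨ y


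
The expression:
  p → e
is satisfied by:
  {e: True, p: False}
  {p: False, e: False}
  {p: True, e: True}


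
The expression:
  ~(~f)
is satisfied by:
  {f: True}


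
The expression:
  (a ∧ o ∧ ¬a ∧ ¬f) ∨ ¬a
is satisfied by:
  {a: False}


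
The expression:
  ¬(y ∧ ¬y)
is always true.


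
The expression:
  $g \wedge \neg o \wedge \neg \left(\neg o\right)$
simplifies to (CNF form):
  $\text{False}$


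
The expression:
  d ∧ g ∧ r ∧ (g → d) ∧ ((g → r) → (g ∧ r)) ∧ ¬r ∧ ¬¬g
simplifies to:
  False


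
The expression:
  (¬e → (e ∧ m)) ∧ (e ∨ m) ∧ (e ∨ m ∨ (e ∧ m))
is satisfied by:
  {e: True}


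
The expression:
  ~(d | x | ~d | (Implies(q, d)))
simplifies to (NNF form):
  False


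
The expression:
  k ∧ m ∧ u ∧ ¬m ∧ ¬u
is never true.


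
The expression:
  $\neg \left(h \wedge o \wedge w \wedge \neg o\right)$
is always true.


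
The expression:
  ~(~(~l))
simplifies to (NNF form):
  ~l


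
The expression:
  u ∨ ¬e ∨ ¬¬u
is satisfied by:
  {u: True, e: False}
  {e: False, u: False}
  {e: True, u: True}


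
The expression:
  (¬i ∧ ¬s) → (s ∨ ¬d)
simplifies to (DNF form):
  i ∨ s ∨ ¬d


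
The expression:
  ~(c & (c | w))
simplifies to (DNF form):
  ~c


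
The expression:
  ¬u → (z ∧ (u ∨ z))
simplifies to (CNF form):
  u ∨ z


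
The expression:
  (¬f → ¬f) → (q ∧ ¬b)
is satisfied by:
  {q: True, b: False}


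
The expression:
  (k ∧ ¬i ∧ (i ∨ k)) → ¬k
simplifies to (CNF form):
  i ∨ ¬k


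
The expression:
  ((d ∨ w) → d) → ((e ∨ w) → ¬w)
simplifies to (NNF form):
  ¬d ∨ ¬w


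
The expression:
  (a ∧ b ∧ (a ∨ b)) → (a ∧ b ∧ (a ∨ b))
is always true.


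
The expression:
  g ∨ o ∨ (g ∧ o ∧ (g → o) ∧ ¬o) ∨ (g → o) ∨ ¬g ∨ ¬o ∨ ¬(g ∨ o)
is always true.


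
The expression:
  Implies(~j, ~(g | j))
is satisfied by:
  {j: True, g: False}
  {g: False, j: False}
  {g: True, j: True}


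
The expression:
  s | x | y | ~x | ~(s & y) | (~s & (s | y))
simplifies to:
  True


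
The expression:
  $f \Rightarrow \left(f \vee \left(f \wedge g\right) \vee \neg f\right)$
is always true.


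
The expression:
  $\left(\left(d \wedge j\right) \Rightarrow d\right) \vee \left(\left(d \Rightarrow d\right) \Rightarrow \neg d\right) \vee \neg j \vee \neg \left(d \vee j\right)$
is always true.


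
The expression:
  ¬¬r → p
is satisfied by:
  {p: True, r: False}
  {r: False, p: False}
  {r: True, p: True}


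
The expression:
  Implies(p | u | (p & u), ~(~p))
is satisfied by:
  {p: True, u: False}
  {u: False, p: False}
  {u: True, p: True}


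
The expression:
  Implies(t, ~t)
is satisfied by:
  {t: False}


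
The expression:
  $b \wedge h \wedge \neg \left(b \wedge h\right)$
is never true.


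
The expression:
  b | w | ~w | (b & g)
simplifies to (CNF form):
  True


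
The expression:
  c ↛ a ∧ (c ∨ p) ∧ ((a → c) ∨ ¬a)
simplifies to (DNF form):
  c ∧ ¬a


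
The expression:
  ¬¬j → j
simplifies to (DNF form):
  True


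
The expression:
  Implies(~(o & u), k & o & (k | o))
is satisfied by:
  {k: True, u: True, o: True}
  {k: True, o: True, u: False}
  {u: True, o: True, k: False}


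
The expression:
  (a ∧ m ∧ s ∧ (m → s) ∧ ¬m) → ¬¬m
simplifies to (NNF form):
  True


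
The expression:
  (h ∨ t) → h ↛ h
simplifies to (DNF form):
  ¬h ∧ ¬t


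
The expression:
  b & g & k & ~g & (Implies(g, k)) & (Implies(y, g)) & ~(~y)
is never true.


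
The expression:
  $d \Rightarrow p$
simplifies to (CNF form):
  $p \vee \neg d$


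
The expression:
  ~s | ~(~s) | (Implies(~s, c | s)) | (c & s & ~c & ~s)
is always true.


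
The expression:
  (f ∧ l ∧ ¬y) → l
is always true.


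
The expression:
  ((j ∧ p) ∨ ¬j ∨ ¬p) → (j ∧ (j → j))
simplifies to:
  j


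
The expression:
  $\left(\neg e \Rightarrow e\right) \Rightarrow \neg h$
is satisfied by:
  {h: False, e: False}
  {e: True, h: False}
  {h: True, e: False}


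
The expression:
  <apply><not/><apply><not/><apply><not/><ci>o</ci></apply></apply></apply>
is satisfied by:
  {o: False}


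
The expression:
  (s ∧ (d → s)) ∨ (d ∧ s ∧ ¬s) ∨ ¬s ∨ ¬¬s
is always true.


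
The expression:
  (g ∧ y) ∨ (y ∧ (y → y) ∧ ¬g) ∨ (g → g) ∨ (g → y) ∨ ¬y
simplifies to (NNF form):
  True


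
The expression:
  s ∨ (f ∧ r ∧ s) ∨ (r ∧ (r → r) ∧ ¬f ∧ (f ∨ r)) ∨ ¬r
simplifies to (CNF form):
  s ∨ ¬f ∨ ¬r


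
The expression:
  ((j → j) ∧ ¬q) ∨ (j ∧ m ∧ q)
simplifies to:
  (j ∧ m) ∨ ¬q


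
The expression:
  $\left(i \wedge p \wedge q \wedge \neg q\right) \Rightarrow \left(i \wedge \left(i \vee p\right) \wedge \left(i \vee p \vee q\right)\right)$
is always true.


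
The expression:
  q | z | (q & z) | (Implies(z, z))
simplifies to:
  True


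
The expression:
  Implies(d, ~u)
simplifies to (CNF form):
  ~d | ~u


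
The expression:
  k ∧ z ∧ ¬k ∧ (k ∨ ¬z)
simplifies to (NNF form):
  False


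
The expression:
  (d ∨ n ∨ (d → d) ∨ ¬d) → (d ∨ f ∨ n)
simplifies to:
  d ∨ f ∨ n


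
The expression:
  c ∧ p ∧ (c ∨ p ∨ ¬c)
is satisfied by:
  {c: True, p: True}


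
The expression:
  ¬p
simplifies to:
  ¬p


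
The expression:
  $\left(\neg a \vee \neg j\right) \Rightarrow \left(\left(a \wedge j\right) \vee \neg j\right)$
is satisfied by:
  {a: True, j: False}
  {j: False, a: False}
  {j: True, a: True}


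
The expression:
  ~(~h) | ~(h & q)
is always true.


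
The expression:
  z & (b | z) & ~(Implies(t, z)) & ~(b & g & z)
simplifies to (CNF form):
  False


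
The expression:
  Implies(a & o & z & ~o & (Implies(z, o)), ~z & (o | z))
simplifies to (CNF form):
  True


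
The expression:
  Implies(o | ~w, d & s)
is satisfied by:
  {s: True, w: True, d: True, o: False}
  {s: True, w: True, d: False, o: False}
  {s: True, d: True, w: False, o: False}
  {w: True, d: True, s: False, o: False}
  {w: True, s: False, d: False, o: False}
  {o: True, s: True, w: True, d: True}
  {o: True, s: True, d: True, w: False}
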